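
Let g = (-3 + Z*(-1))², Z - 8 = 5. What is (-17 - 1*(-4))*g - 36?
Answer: -3364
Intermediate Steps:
Z = 13 (Z = 8 + 5 = 13)
g = 256 (g = (-3 + 13*(-1))² = (-3 - 13)² = (-16)² = 256)
(-17 - 1*(-4))*g - 36 = (-17 - 1*(-4))*256 - 36 = (-17 + 4)*256 - 36 = -13*256 - 36 = -3328 - 36 = -3364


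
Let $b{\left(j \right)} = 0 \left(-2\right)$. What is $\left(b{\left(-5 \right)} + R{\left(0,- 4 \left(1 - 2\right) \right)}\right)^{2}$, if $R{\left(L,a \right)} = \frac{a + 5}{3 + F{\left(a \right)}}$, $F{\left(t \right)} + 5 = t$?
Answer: $\frac{81}{4} \approx 20.25$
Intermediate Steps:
$F{\left(t \right)} = -5 + t$
$b{\left(j \right)} = 0$
$R{\left(L,a \right)} = \frac{5 + a}{-2 + a}$ ($R{\left(L,a \right)} = \frac{a + 5}{3 + \left(-5 + a\right)} = \frac{5 + a}{-2 + a}$)
$\left(b{\left(-5 \right)} + R{\left(0,- 4 \left(1 - 2\right) \right)}\right)^{2} = \left(0 + \frac{5 - 4 \left(1 - 2\right)}{-2 - 4 \left(1 - 2\right)}\right)^{2} = \left(0 + \frac{5 - -4}{-2 - -4}\right)^{2} = \left(0 + \frac{5 + 4}{-2 + 4}\right)^{2} = \left(0 + \frac{1}{2} \cdot 9\right)^{2} = \left(0 + \frac{9}{2}\right)^{2} = \left(\frac{9}{2}\right)^{2} = \frac{81}{4}$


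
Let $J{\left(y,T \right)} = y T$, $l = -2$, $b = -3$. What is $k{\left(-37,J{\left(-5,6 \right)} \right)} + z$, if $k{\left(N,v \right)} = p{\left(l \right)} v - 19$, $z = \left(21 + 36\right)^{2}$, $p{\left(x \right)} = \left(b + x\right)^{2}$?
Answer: $2480$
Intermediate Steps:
$p{\left(x \right)} = \left(-3 + x\right)^{2}$
$J{\left(y,T \right)} = T y$
$z = 3249$ ($z = 57^{2} = 3249$)
$k{\left(N,v \right)} = -19 + 25 v$ ($k{\left(N,v \right)} = \left(-3 - 2\right)^{2} v - 19 = \left(-5\right)^{2} v - 19 = 25 v - 19 = -19 + 25 v$)
$k{\left(-37,J{\left(-5,6 \right)} \right)} + z = \left(-19 + 25 \cdot 6 \left(-5\right)\right) + 3249 = \left(-19 + 25 \left(-30\right)\right) + 3249 = \left(-19 - 750\right) + 3249 = -769 + 3249 = 2480$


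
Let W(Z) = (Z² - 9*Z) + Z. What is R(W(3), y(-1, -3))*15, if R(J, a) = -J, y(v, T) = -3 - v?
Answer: 225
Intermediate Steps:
W(Z) = Z² - 8*Z
R(W(3), y(-1, -3))*15 = -3*(-8 + 3)*15 = -3*(-5)*15 = -1*(-15)*15 = 15*15 = 225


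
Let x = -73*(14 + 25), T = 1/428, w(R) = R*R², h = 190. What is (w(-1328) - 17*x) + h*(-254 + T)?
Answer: -501196434287/214 ≈ -2.3420e+9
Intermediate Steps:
w(R) = R³
T = 1/428 ≈ 0.0023364
x = -2847 (x = -73*39 = -2847)
(w(-1328) - 17*x) + h*(-254 + T) = ((-1328)³ - 17*(-2847)) + 190*(-254 + 1/428) = (-2342039552 + 48399) + 190*(-108711/428) = -2341991153 - 10327545/214 = -501196434287/214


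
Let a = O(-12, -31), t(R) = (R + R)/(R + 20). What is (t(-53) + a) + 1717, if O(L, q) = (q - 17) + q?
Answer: 54160/33 ≈ 1641.2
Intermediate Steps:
t(R) = 2*R/(20 + R) (t(R) = (2*R)/(20 + R) = 2*R/(20 + R))
O(L, q) = -17 + 2*q (O(L, q) = (-17 + q) + q = -17 + 2*q)
a = -79 (a = -17 + 2*(-31) = -17 - 62 = -79)
(t(-53) + a) + 1717 = (2*(-53)/(20 - 53) - 79) + 1717 = (2*(-53)/(-33) - 79) + 1717 = (2*(-53)*(-1/33) - 79) + 1717 = (106/33 - 79) + 1717 = -2501/33 + 1717 = 54160/33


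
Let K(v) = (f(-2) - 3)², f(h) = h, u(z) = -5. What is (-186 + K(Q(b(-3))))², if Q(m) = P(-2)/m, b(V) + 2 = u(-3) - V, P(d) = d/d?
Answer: 25921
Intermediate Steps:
P(d) = 1
b(V) = -7 - V (b(V) = -2 + (-5 - V) = -7 - V)
Q(m) = 1/m
K(v) = 25 (K(v) = (-2 - 3)² = (-5)² = 25)
(-186 + K(Q(b(-3))))² = (-186 + 25)² = (-161)² = 25921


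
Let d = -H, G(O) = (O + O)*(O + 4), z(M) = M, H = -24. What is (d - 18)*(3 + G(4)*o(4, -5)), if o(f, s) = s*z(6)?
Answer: -11502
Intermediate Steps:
G(O) = 2*O*(4 + O) (G(O) = (2*O)*(4 + O) = 2*O*(4 + O))
o(f, s) = 6*s (o(f, s) = s*6 = 6*s)
d = 24 (d = -1*(-24) = 24)
(d - 18)*(3 + G(4)*o(4, -5)) = (24 - 18)*(3 + (2*4*(4 + 4))*(6*(-5))) = 6*(3 + (2*4*8)*(-30)) = 6*(3 + 64*(-30)) = 6*(3 - 1920) = 6*(-1917) = -11502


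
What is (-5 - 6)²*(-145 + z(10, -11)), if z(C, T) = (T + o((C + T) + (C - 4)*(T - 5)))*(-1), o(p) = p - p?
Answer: -16214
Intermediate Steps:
o(p) = 0
z(C, T) = -T (z(C, T) = (T + 0)*(-1) = T*(-1) = -T)
(-5 - 6)²*(-145 + z(10, -11)) = (-5 - 6)²*(-145 - 1*(-11)) = (-11)²*(-145 + 11) = 121*(-134) = -16214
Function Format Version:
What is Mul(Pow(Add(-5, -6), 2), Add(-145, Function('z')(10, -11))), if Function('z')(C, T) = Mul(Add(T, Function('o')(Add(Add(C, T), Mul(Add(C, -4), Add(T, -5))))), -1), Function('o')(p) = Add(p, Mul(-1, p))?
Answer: -16214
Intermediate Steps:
Function('o')(p) = 0
Function('z')(C, T) = Mul(-1, T) (Function('z')(C, T) = Mul(Add(T, 0), -1) = Mul(T, -1) = Mul(-1, T))
Mul(Pow(Add(-5, -6), 2), Add(-145, Function('z')(10, -11))) = Mul(Pow(Add(-5, -6), 2), Add(-145, Mul(-1, -11))) = Mul(Pow(-11, 2), Add(-145, 11)) = Mul(121, -134) = -16214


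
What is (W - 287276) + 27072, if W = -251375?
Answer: -511579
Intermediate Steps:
(W - 287276) + 27072 = (-251375 - 287276) + 27072 = -538651 + 27072 = -511579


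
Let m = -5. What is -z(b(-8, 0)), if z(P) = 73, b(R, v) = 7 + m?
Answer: -73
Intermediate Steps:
b(R, v) = 2 (b(R, v) = 7 - 5 = 2)
-z(b(-8, 0)) = -1*73 = -73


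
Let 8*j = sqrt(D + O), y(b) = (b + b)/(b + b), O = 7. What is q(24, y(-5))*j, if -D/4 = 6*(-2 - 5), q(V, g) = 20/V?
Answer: 25*sqrt(7)/48 ≈ 1.3780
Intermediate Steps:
y(b) = 1 (y(b) = (2*b)/((2*b)) = (2*b)*(1/(2*b)) = 1)
D = 168 (D = -24*(-2 - 5) = -24*(-7) = -4*(-42) = 168)
j = 5*sqrt(7)/8 (j = sqrt(168 + 7)/8 = sqrt(175)/8 = (5*sqrt(7))/8 = 5*sqrt(7)/8 ≈ 1.6536)
q(24, y(-5))*j = (20/24)*(5*sqrt(7)/8) = (20*(1/24))*(5*sqrt(7)/8) = 5*(5*sqrt(7)/8)/6 = 25*sqrt(7)/48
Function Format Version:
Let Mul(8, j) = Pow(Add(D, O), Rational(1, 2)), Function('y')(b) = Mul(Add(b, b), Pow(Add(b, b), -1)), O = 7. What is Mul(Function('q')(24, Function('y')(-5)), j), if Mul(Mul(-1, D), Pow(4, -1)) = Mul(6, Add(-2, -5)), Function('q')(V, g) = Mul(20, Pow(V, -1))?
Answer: Mul(Rational(25, 48), Pow(7, Rational(1, 2))) ≈ 1.3780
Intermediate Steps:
Function('y')(b) = 1 (Function('y')(b) = Mul(Mul(2, b), Pow(Mul(2, b), -1)) = Mul(Mul(2, b), Mul(Rational(1, 2), Pow(b, -1))) = 1)
D = 168 (D = Mul(-4, Mul(6, Add(-2, -5))) = Mul(-4, Mul(6, -7)) = Mul(-4, -42) = 168)
j = Mul(Rational(5, 8), Pow(7, Rational(1, 2))) (j = Mul(Rational(1, 8), Pow(Add(168, 7), Rational(1, 2))) = Mul(Rational(1, 8), Pow(175, Rational(1, 2))) = Mul(Rational(1, 8), Mul(5, Pow(7, Rational(1, 2)))) = Mul(Rational(5, 8), Pow(7, Rational(1, 2))) ≈ 1.6536)
Mul(Function('q')(24, Function('y')(-5)), j) = Mul(Mul(20, Pow(24, -1)), Mul(Rational(5, 8), Pow(7, Rational(1, 2)))) = Mul(Mul(20, Rational(1, 24)), Mul(Rational(5, 8), Pow(7, Rational(1, 2)))) = Mul(Rational(5, 6), Mul(Rational(5, 8), Pow(7, Rational(1, 2)))) = Mul(Rational(25, 48), Pow(7, Rational(1, 2)))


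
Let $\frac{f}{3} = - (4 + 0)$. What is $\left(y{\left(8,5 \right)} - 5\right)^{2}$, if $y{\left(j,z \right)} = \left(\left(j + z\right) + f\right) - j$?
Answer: $144$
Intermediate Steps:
$f = -12$ ($f = 3 \left(- (4 + 0)\right) = 3 \left(\left(-1\right) 4\right) = 3 \left(-4\right) = -12$)
$y{\left(j,z \right)} = -12 + z$ ($y{\left(j,z \right)} = \left(\left(j + z\right) - 12\right) - j = \left(-12 + j + z\right) - j = -12 + z$)
$\left(y{\left(8,5 \right)} - 5\right)^{2} = \left(\left(-12 + 5\right) - 5\right)^{2} = \left(-7 - 5\right)^{2} = \left(-12\right)^{2} = 144$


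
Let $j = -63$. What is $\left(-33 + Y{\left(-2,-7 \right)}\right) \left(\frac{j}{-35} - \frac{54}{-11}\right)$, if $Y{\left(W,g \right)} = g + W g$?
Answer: $- \frac{9594}{55} \approx -174.44$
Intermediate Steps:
$\left(-33 + Y{\left(-2,-7 \right)}\right) \left(\frac{j}{-35} - \frac{54}{-11}\right) = \left(-33 - 7 \left(1 - 2\right)\right) \left(- \frac{63}{-35} - \frac{54}{-11}\right) = \left(-33 - -7\right) \left(\left(-63\right) \left(- \frac{1}{35}\right) - - \frac{54}{11}\right) = \left(-33 + 7\right) \left(\frac{9}{5} + \frac{54}{11}\right) = \left(-26\right) \frac{369}{55} = - \frac{9594}{55}$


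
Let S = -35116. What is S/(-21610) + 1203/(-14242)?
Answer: 237062621/153884810 ≈ 1.5405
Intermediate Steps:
S/(-21610) + 1203/(-14242) = -35116/(-21610) + 1203/(-14242) = -35116*(-1/21610) + 1203*(-1/14242) = 17558/10805 - 1203/14242 = 237062621/153884810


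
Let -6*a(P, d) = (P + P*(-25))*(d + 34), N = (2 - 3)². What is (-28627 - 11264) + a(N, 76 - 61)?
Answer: -39695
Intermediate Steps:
N = 1 (N = (-1)² = 1)
a(P, d) = 4*P*(34 + d) (a(P, d) = -(P + P*(-25))*(d + 34)/6 = -(P - 25*P)*(34 + d)/6 = -(-24*P)*(34 + d)/6 = -(-4)*P*(34 + d) = 4*P*(34 + d))
(-28627 - 11264) + a(N, 76 - 61) = (-28627 - 11264) + 4*1*(34 + (76 - 61)) = -39891 + 4*1*(34 + 15) = -39891 + 4*1*49 = -39891 + 196 = -39695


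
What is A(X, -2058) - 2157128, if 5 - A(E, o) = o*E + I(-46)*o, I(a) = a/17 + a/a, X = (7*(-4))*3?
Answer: -39669597/17 ≈ -2.3335e+6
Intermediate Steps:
X = -84 (X = -28*3 = -84)
I(a) = 1 + a/17 (I(a) = a*(1/17) + 1 = a/17 + 1 = 1 + a/17)
A(E, o) = 5 + 29*o/17 - E*o (A(E, o) = 5 - (o*E + (1 + (1/17)*(-46))*o) = 5 - (E*o + (1 - 46/17)*o) = 5 - (E*o - 29*o/17) = 5 - (-29*o/17 + E*o) = 5 + (29*o/17 - E*o) = 5 + 29*o/17 - E*o)
A(X, -2058) - 2157128 = (5 + (29/17)*(-2058) - 1*(-84)*(-2058)) - 2157128 = (5 - 59682/17 - 172872) - 2157128 = -2998421/17 - 2157128 = -39669597/17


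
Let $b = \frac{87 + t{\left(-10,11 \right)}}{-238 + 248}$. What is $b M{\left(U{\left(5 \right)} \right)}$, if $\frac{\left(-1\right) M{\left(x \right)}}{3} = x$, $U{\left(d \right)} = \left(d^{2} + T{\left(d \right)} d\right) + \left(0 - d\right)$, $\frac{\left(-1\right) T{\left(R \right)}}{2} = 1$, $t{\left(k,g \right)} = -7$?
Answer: $-240$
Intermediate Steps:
$T{\left(R \right)} = -2$ ($T{\left(R \right)} = \left(-2\right) 1 = -2$)
$U{\left(d \right)} = d^{2} - 3 d$ ($U{\left(d \right)} = \left(d^{2} - 2 d\right) + \left(0 - d\right) = \left(d^{2} - 2 d\right) - d = d^{2} - 3 d$)
$M{\left(x \right)} = - 3 x$
$b = 8$ ($b = \frac{87 - 7}{-238 + 248} = \frac{80}{10} = 80 \cdot \frac{1}{10} = 8$)
$b M{\left(U{\left(5 \right)} \right)} = 8 \left(- 3 \cdot 5 \left(-3 + 5\right)\right) = 8 \left(- 3 \cdot 5 \cdot 2\right) = 8 \left(\left(-3\right) 10\right) = 8 \left(-30\right) = -240$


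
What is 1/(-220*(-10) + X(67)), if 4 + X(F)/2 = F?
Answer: 1/2326 ≈ 0.00042992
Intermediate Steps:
X(F) = -8 + 2*F
1/(-220*(-10) + X(67)) = 1/(-220*(-10) + (-8 + 2*67)) = 1/(2200 + (-8 + 134)) = 1/(2200 + 126) = 1/2326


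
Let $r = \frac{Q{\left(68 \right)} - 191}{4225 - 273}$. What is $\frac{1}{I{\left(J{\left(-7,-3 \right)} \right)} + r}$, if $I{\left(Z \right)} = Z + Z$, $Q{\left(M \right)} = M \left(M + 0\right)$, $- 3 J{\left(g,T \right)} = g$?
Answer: $\frac{912}{5279} \approx 0.17276$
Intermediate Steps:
$J{\left(g,T \right)} = - \frac{g}{3}$
$Q{\left(M \right)} = M^{2}$ ($Q{\left(M \right)} = M M = M^{2}$)
$r = \frac{341}{304}$ ($r = \frac{68^{2} - 191}{4225 - 273} = \frac{4624 - 191}{3952} = 4433 \cdot \frac{1}{3952} = \frac{341}{304} \approx 1.1217$)
$I{\left(Z \right)} = 2 Z$
$\frac{1}{I{\left(J{\left(-7,-3 \right)} \right)} + r} = \frac{1}{2 \left(\left(- \frac{1}{3}\right) \left(-7\right)\right) + \frac{341}{304}} = \frac{1}{2 \cdot \frac{7}{3} + \frac{341}{304}} = \frac{1}{\frac{14}{3} + \frac{341}{304}} = \frac{1}{\frac{5279}{912}} = \frac{912}{5279}$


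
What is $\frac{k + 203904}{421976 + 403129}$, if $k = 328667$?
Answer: $\frac{532571}{825105} \approx 0.64546$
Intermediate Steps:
$\frac{k + 203904}{421976 + 403129} = \frac{328667 + 203904}{421976 + 403129} = \frac{532571}{825105}$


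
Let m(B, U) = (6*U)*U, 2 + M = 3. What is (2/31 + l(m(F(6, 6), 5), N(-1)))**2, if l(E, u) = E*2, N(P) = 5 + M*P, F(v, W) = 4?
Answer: 86527204/961 ≈ 90039.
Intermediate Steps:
M = 1 (M = -2 + 3 = 1)
m(B, U) = 6*U**2
N(P) = 5 + P (N(P) = 5 + 1*P = 5 + P)
l(E, u) = 2*E
(2/31 + l(m(F(6, 6), 5), N(-1)))**2 = (2/31 + 2*(6*5**2))**2 = (2*(1/31) + 2*(6*25))**2 = (2/31 + 2*150)**2 = (2/31 + 300)**2 = (9302/31)**2 = 86527204/961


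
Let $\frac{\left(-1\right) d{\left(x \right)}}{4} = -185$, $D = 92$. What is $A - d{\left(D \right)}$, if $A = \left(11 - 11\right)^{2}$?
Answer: $-740$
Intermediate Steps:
$d{\left(x \right)} = 740$ ($d{\left(x \right)} = \left(-4\right) \left(-185\right) = 740$)
$A = 0$ ($A = 0^{2} = 0$)
$A - d{\left(D \right)} = 0 - 740 = -740$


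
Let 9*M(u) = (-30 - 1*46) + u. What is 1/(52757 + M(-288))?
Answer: 9/474449 ≈ 1.8969e-5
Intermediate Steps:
M(u) = -76/9 + u/9 (M(u) = ((-30 - 1*46) + u)/9 = ((-30 - 46) + u)/9 = (-76 + u)/9 = -76/9 + u/9)
1/(52757 + M(-288)) = 1/(52757 + (-76/9 + (⅑)*(-288))) = 1/(52757 + (-76/9 - 32)) = 1/(52757 - 364/9) = 1/(474449/9) = 9/474449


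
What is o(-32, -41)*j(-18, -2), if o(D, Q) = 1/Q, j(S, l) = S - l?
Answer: 16/41 ≈ 0.39024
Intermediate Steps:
o(-32, -41)*j(-18, -2) = (-18 - 1*(-2))/(-41) = -(-18 + 2)/41 = -1/41*(-16) = 16/41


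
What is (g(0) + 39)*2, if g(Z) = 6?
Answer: 90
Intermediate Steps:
(g(0) + 39)*2 = (6 + 39)*2 = 45*2 = 90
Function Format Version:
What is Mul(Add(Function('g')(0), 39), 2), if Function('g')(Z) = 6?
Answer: 90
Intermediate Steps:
Mul(Add(Function('g')(0), 39), 2) = Mul(Add(6, 39), 2) = Mul(45, 2) = 90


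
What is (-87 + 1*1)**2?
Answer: 7396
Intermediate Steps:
(-87 + 1*1)**2 = (-87 + 1)**2 = (-86)**2 = 7396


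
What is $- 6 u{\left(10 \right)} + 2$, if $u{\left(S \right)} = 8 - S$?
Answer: $14$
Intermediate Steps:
$- 6 u{\left(10 \right)} + 2 = - 6 \left(8 - 10\right) + 2 = \left(-6\right) \left(-2\right) + 2 = 12 + 2 = 14$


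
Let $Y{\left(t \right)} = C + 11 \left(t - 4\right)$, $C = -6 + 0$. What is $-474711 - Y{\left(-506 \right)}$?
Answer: $-469095$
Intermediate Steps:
$C = -6$
$Y{\left(t \right)} = -50 + 11 t$ ($Y{\left(t \right)} = -6 + 11 \left(t - 4\right) = -6 + 11 \left(-4 + t\right) = -6 + \left(-44 + 11 t\right) = -50 + 11 t$)
$-474711 - Y{\left(-506 \right)} = -474711 - \left(-50 + 11 \left(-506\right)\right) = -474711 - \left(-50 - 5566\right) = -474711 - -5616 = -474711 + 5616 = -469095$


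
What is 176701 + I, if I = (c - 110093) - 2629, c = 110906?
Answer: 174885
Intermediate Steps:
I = -1816 (I = (110906 - 110093) - 2629 = 813 - 2629 = -1816)
176701 + I = 176701 - 1816 = 174885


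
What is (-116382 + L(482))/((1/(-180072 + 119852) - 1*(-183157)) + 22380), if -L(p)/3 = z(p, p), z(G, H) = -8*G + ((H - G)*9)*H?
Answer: -2103966360/4125812713 ≈ -0.50995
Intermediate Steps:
z(G, H) = -8*G + H*(-9*G + 9*H) (z(G, H) = -8*G + (-9*G + 9*H)*H = -8*G + H*(-9*G + 9*H))
L(p) = 24*p (L(p) = -3*(-8*p + 9*p² - 9*p*p) = -3*(-8*p + 9*p² - 9*p²) = -(-24)*p = 24*p)
(-116382 + L(482))/((1/(-180072 + 119852) - 1*(-183157)) + 22380) = (-116382 + 24*482)/((1/(-180072 + 119852) - 1*(-183157)) + 22380) = (-116382 + 11568)/((1/(-60220) + 183157) + 22380) = -104814/((-1/60220 + 183157) + 22380) = -104814/(11029714539/60220 + 22380) = -104814/12377438139/60220 = -104814*60220/12377438139 = -2103966360/4125812713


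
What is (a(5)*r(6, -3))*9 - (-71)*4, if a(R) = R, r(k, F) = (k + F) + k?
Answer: 689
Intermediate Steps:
r(k, F) = F + 2*k (r(k, F) = (F + k) + k = F + 2*k)
(a(5)*r(6, -3))*9 - (-71)*4 = (5*(-3 + 2*6))*9 - (-71)*4 = (5*(-3 + 12))*9 - 1*(-284) = (5*9)*9 + 284 = 45*9 + 284 = 405 + 284 = 689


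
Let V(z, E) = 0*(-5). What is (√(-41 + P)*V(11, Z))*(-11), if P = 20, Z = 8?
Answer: 0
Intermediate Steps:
V(z, E) = 0
(√(-41 + P)*V(11, Z))*(-11) = (√(-41 + 20)*0)*(-11) = (√(-21)*0)*(-11) = ((I*√21)*0)*(-11) = 0*(-11) = 0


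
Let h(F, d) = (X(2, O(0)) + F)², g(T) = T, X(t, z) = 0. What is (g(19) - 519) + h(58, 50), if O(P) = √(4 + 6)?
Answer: 2864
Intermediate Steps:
O(P) = √10
h(F, d) = F² (h(F, d) = (0 + F)² = F²)
(g(19) - 519) + h(58, 50) = (19 - 519) + 58² = -500 + 3364 = 2864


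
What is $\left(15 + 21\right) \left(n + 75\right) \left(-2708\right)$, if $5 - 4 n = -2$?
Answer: $-7482204$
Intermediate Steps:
$n = \frac{7}{4}$ ($n = \frac{5}{4} - - \frac{1}{2} = \frac{5}{4} + \frac{1}{2} = \frac{7}{4} \approx 1.75$)
$\left(15 + 21\right) \left(n + 75\right) \left(-2708\right) = \left(15 + 21\right) \left(\frac{7}{4} + 75\right) \left(-2708\right) = 36 \cdot \frac{307}{4} \left(-2708\right) = 2763 \left(-2708\right) = -7482204$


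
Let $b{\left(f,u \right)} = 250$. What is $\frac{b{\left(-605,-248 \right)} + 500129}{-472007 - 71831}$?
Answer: $- \frac{500379}{543838} \approx -0.92009$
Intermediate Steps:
$\frac{b{\left(-605,-248 \right)} + 500129}{-472007 - 71831} = \frac{250 + 500129}{-472007 - 71831} = \frac{500379}{-472007 - 71831} = \frac{500379}{-543838} = 500379 \left(- \frac{1}{543838}\right) = - \frac{500379}{543838}$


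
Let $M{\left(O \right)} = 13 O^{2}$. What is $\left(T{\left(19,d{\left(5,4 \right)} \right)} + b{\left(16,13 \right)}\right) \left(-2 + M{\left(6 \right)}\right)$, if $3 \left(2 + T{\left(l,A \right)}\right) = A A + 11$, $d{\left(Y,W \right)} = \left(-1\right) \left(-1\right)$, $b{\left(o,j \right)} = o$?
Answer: $8388$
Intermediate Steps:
$d{\left(Y,W \right)} = 1$
$T{\left(l,A \right)} = \frac{5}{3} + \frac{A^{2}}{3}$ ($T{\left(l,A \right)} = -2 + \frac{A A + 11}{3} = -2 + \frac{A^{2} + 11}{3} = -2 + \frac{11 + A^{2}}{3} = -2 + \left(\frac{11}{3} + \frac{A^{2}}{3}\right) = \frac{5}{3} + \frac{A^{2}}{3}$)
$\left(T{\left(19,d{\left(5,4 \right)} \right)} + b{\left(16,13 \right)}\right) \left(-2 + M{\left(6 \right)}\right) = \left(\left(\frac{5}{3} + \frac{1^{2}}{3}\right) + 16\right) \left(-2 + 13 \cdot 6^{2}\right) = \left(\left(\frac{5}{3} + \frac{1}{3} \cdot 1\right) + 16\right) \left(-2 + 13 \cdot 36\right) = \left(\left(\frac{5}{3} + \frac{1}{3}\right) + 16\right) \left(-2 + 468\right) = \left(2 + 16\right) 466 = 18 \cdot 466 = 8388$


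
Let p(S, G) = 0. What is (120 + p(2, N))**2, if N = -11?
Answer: 14400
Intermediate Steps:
(120 + p(2, N))**2 = (120 + 0)**2 = 120**2 = 14400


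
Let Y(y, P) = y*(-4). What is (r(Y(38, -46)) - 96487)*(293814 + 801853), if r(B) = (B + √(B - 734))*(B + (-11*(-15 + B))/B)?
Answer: -78390591182 - 27327030647*I*√886/152 ≈ -7.8391e+10 - 5.3514e+9*I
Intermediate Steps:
Y(y, P) = -4*y
r(B) = (B + √(-734 + B))*(B + (165 - 11*B)/B)
(r(Y(38, -46)) - 96487)*(293814 + 801853) = ((165 + (-4*38)² - (-44)*38 - 11*√(-734 - 4*38) + (-4*38)*√(-734 - 4*38) + 165*√(-734 - 4*38)/((-4*38))) - 96487)*(293814 + 801853) = ((165 + (-152)² - 11*(-152) - 11*√(-734 - 152) - 152*√(-734 - 152) + 165*√(-734 - 152)/(-152)) - 96487)*1095667 = ((165 + 23104 + 1672 - 11*I*√886 - 152*I*√886 + 165*(-1/152)*√(-886)) - 96487)*1095667 = ((165 + 23104 + 1672 - 11*I*√886 - 152*I*√886 + 165*(-1/152)*(I*√886)) - 96487)*1095667 = ((165 + 23104 + 1672 - 11*I*√886 - 152*I*√886 - 165*I*√886/152) - 96487)*1095667 = ((24941 - 24941*I*√886/152) - 96487)*1095667 = (-71546 - 24941*I*√886/152)*1095667 = -78390591182 - 27327030647*I*√886/152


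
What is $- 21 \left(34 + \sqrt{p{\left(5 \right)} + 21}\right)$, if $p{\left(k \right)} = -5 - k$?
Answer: $-714 - 21 \sqrt{11} \approx -783.65$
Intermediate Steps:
$- 21 \left(34 + \sqrt{p{\left(5 \right)} + 21}\right) = - 21 \left(34 + \sqrt{\left(-5 - 5\right) + 21}\right) = - 21 \left(34 + \sqrt{-10 + 21}\right) = - 21 \left(34 + \sqrt{11}\right) = -714 - 21 \sqrt{11}$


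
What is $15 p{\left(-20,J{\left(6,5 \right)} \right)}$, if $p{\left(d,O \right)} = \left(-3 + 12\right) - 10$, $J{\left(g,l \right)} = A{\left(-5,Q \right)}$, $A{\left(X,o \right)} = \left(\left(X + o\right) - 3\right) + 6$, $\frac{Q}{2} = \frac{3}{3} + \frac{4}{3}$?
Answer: $-15$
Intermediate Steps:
$Q = \frac{14}{3}$ ($Q = 2 \left(\frac{3}{3} + \frac{4}{3}\right) = 2 \left(3 \cdot \frac{1}{3} + 4 \cdot \frac{1}{3}\right) = 2 \left(1 + \frac{4}{3}\right) = 2 \cdot \frac{7}{3} = \frac{14}{3} \approx 4.6667$)
$A{\left(X,o \right)} = 3 + X + o$ ($A{\left(X,o \right)} = \left(-3 + X + o\right) + 6 = 3 + X + o$)
$J{\left(g,l \right)} = \frac{8}{3}$ ($J{\left(g,l \right)} = 3 - 5 + \frac{14}{3} = \frac{8}{3}$)
$p{\left(d,O \right)} = -1$ ($p{\left(d,O \right)} = 9 - 10 = -1$)
$15 p{\left(-20,J{\left(6,5 \right)} \right)} = 15 \left(-1\right) = -15$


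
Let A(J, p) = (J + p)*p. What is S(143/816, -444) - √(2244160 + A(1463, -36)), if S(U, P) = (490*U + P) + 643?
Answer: 116227/408 - 2*√548197 ≈ -1195.9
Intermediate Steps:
A(J, p) = p*(J + p)
S(U, P) = 643 + P + 490*U (S(U, P) = (P + 490*U) + 643 = 643 + P + 490*U)
S(143/816, -444) - √(2244160 + A(1463, -36)) = (643 - 444 + 490*(143/816)) - √(2244160 - 36*(1463 - 36)) = (643 - 444 + 490*(143*(1/816))) - √(2244160 - 36*1427) = (643 - 444 + 490*(143/816)) - √(2244160 - 51372) = (643 - 444 + 35035/408) - √2192788 = 116227/408 - 2*√548197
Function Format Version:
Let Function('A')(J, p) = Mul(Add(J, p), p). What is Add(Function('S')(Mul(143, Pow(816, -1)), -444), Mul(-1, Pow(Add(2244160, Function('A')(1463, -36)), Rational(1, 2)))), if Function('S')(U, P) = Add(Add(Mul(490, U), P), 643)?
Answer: Add(Rational(116227, 408), Mul(-2, Pow(548197, Rational(1, 2)))) ≈ -1195.9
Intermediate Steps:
Function('A')(J, p) = Mul(p, Add(J, p))
Function('S')(U, P) = Add(643, P, Mul(490, U)) (Function('S')(U, P) = Add(Add(P, Mul(490, U)), 643) = Add(643, P, Mul(490, U)))
Add(Function('S')(Mul(143, Pow(816, -1)), -444), Mul(-1, Pow(Add(2244160, Function('A')(1463, -36)), Rational(1, 2)))) = Add(Add(643, -444, Mul(490, Mul(143, Pow(816, -1)))), Mul(-1, Pow(Add(2244160, Mul(-36, Add(1463, -36))), Rational(1, 2)))) = Add(Add(643, -444, Mul(490, Mul(143, Rational(1, 816)))), Mul(-1, Pow(Add(2244160, Mul(-36, 1427)), Rational(1, 2)))) = Add(Add(643, -444, Mul(490, Rational(143, 816))), Mul(-1, Pow(Add(2244160, -51372), Rational(1, 2)))) = Add(Add(643, -444, Rational(35035, 408)), Mul(-1, Pow(2192788, Rational(1, 2)))) = Add(Rational(116227, 408), Mul(-1, Mul(2, Pow(548197, Rational(1, 2))))) = Add(Rational(116227, 408), Mul(-2, Pow(548197, Rational(1, 2))))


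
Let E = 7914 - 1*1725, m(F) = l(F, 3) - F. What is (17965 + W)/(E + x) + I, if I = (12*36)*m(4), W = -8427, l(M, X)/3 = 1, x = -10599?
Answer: -957329/2205 ≈ -434.16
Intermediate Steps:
l(M, X) = 3 (l(M, X) = 3*1 = 3)
m(F) = 3 - F
E = 6189 (E = 7914 - 1725 = 6189)
I = -432 (I = (12*36)*(3 - 1*4) = 432*(3 - 4) = 432*(-1) = -432)
(17965 + W)/(E + x) + I = (17965 - 8427)/(6189 - 10599) - 432 = 9538/(-4410) - 432 = 9538*(-1/4410) - 432 = -4769/2205 - 432 = -957329/2205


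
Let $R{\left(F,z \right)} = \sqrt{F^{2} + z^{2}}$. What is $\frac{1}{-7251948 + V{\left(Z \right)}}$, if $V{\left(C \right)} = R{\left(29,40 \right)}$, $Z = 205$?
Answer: $- \frac{7251948}{52590749792263} - \frac{\sqrt{2441}}{52590749792263} \approx -1.3789 \cdot 10^{-7}$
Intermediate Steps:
$V{\left(C \right)} = \sqrt{2441}$ ($V{\left(C \right)} = \sqrt{29^{2} + 40^{2}} = \sqrt{841 + 1600} = \sqrt{2441}$)
$\frac{1}{-7251948 + V{\left(Z \right)}} = \frac{1}{-7251948 + \sqrt{2441}}$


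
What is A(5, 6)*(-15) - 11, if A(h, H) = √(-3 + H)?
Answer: -11 - 15*√3 ≈ -36.981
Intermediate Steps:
A(5, 6)*(-15) - 11 = √(-3 + 6)*(-15) - 11 = √3*(-15) - 11 = -15*√3 - 11 = -11 - 15*√3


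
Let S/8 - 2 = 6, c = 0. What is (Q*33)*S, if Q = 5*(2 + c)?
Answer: 21120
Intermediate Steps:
S = 64 (S = 16 + 8*6 = 16 + 48 = 64)
Q = 10 (Q = 5*(2 + 0) = 5*2 = 10)
(Q*33)*S = (10*33)*64 = 330*64 = 21120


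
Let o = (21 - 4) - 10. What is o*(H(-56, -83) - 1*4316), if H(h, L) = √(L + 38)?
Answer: -30212 + 21*I*√5 ≈ -30212.0 + 46.957*I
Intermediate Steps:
H(h, L) = √(38 + L)
o = 7 (o = 17 - 10 = 7)
o*(H(-56, -83) - 1*4316) = 7*(√(38 - 83) - 1*4316) = 7*(√(-45) - 4316) = 7*(3*I*√5 - 4316) = 7*(-4316 + 3*I*√5) = -30212 + 21*I*√5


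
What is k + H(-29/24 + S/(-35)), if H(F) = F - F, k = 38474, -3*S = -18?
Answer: 38474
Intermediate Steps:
S = 6 (S = -⅓*(-18) = 6)
H(F) = 0
k + H(-29/24 + S/(-35)) = 38474 + 0 = 38474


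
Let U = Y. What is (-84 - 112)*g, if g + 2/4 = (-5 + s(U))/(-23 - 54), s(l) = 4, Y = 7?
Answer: 1050/11 ≈ 95.455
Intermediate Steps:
U = 7
g = -75/154 (g = -½ + (-5 + 4)/(-23 - 54) = -½ - 1/(-77) = -½ - 1*(-1/77) = -½ + 1/77 = -75/154 ≈ -0.48701)
(-84 - 112)*g = (-84 - 112)*(-75/154) = -196*(-75/154) = 1050/11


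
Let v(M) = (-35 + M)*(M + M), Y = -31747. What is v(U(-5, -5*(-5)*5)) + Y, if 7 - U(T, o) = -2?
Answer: -32215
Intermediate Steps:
U(T, o) = 9 (U(T, o) = 7 - 1*(-2) = 7 + 2 = 9)
v(M) = 2*M*(-35 + M) (v(M) = (-35 + M)*(2*M) = 2*M*(-35 + M))
v(U(-5, -5*(-5)*5)) + Y = 2*9*(-35 + 9) - 31747 = 2*9*(-26) - 31747 = -468 - 31747 = -32215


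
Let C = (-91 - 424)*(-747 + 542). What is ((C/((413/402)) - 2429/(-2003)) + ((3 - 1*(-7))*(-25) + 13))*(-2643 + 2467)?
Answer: -14927364493184/827239 ≈ -1.8045e+7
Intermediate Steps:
C = 105575 (C = -515*(-205) = 105575)
((C/((413/402)) - 2429/(-2003)) + ((3 - 1*(-7))*(-25) + 13))*(-2643 + 2467) = ((105575/((413/402)) - 2429/(-2003)) + ((3 - 1*(-7))*(-25) + 13))*(-2643 + 2467) = ((105575/((413*(1/402))) - 2429*(-1/2003)) + ((3 + 7)*(-25) + 13))*(-176) = ((105575/(413/402) + 2429/2003) + (10*(-25) + 13))*(-176) = ((105575*(402/413) + 2429/2003) + (-250 + 13))*(-176) = ((42441150/413 + 2429/2003) - 237)*(-176) = (85010626627/827239 - 237)*(-176) = (84814570984/827239)*(-176) = -14927364493184/827239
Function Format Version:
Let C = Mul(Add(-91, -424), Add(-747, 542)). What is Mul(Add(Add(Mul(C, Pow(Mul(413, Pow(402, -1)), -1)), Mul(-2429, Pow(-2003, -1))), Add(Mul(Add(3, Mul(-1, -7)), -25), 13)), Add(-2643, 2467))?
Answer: Rational(-14927364493184, 827239) ≈ -1.8045e+7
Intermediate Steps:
C = 105575 (C = Mul(-515, -205) = 105575)
Mul(Add(Add(Mul(C, Pow(Mul(413, Pow(402, -1)), -1)), Mul(-2429, Pow(-2003, -1))), Add(Mul(Add(3, Mul(-1, -7)), -25), 13)), Add(-2643, 2467)) = Mul(Add(Add(Mul(105575, Pow(Mul(413, Pow(402, -1)), -1)), Mul(-2429, Pow(-2003, -1))), Add(Mul(Add(3, Mul(-1, -7)), -25), 13)), Add(-2643, 2467)) = Mul(Add(Add(Mul(105575, Pow(Mul(413, Rational(1, 402)), -1)), Mul(-2429, Rational(-1, 2003))), Add(Mul(Add(3, 7), -25), 13)), -176) = Mul(Add(Add(Mul(105575, Pow(Rational(413, 402), -1)), Rational(2429, 2003)), Add(Mul(10, -25), 13)), -176) = Mul(Add(Add(Mul(105575, Rational(402, 413)), Rational(2429, 2003)), Add(-250, 13)), -176) = Mul(Add(Add(Rational(42441150, 413), Rational(2429, 2003)), -237), -176) = Mul(Add(Rational(85010626627, 827239), -237), -176) = Mul(Rational(84814570984, 827239), -176) = Rational(-14927364493184, 827239)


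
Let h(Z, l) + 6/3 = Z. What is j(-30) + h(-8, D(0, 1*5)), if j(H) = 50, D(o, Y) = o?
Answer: 40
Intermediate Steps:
h(Z, l) = -2 + Z
j(-30) + h(-8, D(0, 1*5)) = 50 + (-2 - 8) = 50 - 10 = 40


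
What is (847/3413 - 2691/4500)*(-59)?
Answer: 35222233/1706500 ≈ 20.640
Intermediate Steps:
(847/3413 - 2691/4500)*(-59) = (847*(1/3413) - 2691*1/4500)*(-59) = (847/3413 - 299/500)*(-59) = -596987/1706500*(-59) = 35222233/1706500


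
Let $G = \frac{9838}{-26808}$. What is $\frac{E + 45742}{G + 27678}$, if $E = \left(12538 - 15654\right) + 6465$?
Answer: $\frac{658015764}{370990993} \approx 1.7737$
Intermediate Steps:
$G = - \frac{4919}{13404}$ ($G = 9838 \left(- \frac{1}{26808}\right) = - \frac{4919}{13404} \approx -0.36698$)
$E = 3349$ ($E = -3116 + 6465 = 3349$)
$\frac{E + 45742}{G + 27678} = \frac{3349 + 45742}{- \frac{4919}{13404} + 27678} = \frac{49091}{\frac{370990993}{13404}} = 49091 \cdot \frac{13404}{370990993} = \frac{658015764}{370990993}$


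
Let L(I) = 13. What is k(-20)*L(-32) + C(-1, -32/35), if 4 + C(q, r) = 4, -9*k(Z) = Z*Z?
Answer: -5200/9 ≈ -577.78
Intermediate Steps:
k(Z) = -Z²/9 (k(Z) = -Z*Z/9 = -Z²/9)
C(q, r) = 0 (C(q, r) = -4 + 4 = 0)
k(-20)*L(-32) + C(-1, -32/35) = -⅑*(-20)²*13 + 0 = -⅑*400*13 + 0 = -400/9*13 + 0 = -5200/9 + 0 = -5200/9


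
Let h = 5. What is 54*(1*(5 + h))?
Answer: 540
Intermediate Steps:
54*(1*(5 + h)) = 54*(1*(5 + 5)) = 54*(1*10) = 54*10 = 540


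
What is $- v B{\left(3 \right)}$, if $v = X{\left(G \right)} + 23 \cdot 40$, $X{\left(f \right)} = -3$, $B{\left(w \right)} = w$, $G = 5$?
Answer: $-2751$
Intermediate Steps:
$v = 917$ ($v = -3 + 23 \cdot 40 = -3 + 920 = 917$)
$- v B{\left(3 \right)} = - 917 \cdot 3 = \left(-1\right) 2751 = -2751$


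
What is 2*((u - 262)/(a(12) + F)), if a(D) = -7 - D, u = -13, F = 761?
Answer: -275/371 ≈ -0.74124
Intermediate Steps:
2*((u - 262)/(a(12) + F)) = 2*((-13 - 262)/((-7 - 1*12) + 761)) = 2*(-275/((-7 - 12) + 761)) = 2*(-275/(-19 + 761)) = 2*(-275/742) = -275/371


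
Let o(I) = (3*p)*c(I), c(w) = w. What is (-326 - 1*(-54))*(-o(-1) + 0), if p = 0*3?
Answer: 0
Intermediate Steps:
p = 0
o(I) = 0 (o(I) = (3*0)*I = 0*I = 0)
(-326 - 1*(-54))*(-o(-1) + 0) = (-326 - 1*(-54))*(-1*0 + 0) = (-326 + 54)*(0 + 0) = -272*0 = 0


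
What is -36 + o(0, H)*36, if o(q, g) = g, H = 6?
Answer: 180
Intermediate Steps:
-36 + o(0, H)*36 = -36 + 6*36 = -36 + 216 = 180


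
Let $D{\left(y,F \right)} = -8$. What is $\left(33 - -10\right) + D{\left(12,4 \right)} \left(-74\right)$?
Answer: $635$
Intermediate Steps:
$\left(33 - -10\right) + D{\left(12,4 \right)} \left(-74\right) = \left(33 - -10\right) - -592 = \left(33 + 10\right) + 592 = 43 + 592 = 635$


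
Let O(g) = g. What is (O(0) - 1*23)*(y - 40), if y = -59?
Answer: 2277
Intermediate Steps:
(O(0) - 1*23)*(y - 40) = (0 - 1*23)*(-59 - 40) = (0 - 23)*(-99) = -23*(-99) = 2277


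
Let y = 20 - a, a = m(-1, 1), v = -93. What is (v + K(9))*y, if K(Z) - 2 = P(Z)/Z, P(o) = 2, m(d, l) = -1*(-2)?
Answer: -1634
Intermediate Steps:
m(d, l) = 2
K(Z) = 2 + 2/Z
a = 2
y = 18 (y = 20 - 1*2 = 20 - 2 = 18)
(v + K(9))*y = (-93 + (2 + 2/9))*18 = (-93 + 20/9)*18 = -817/9*18 = -1634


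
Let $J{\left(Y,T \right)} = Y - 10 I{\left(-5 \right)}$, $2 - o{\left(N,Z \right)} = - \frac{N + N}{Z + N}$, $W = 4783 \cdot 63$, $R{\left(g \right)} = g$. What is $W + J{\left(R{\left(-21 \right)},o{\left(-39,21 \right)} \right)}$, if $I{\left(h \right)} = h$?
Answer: $301358$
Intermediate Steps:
$W = 301329$
$o{\left(N,Z \right)} = 2 + \frac{2 N}{N + Z}$ ($o{\left(N,Z \right)} = 2 - - \frac{N + N}{Z + N} = 2 - - \frac{2 N}{N + Z} = 2 + \frac{2 N}{N + Z}$)
$J{\left(Y,T \right)} = 50 + Y$ ($J{\left(Y,T \right)} = Y - -50 = Y + 50 = 50 + Y$)
$W + J{\left(R{\left(-21 \right)},o{\left(-39,21 \right)} \right)} = 301329 + \left(50 - 21\right) = 301329 + 29 = 301358$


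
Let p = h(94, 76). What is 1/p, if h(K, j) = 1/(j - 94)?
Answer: -18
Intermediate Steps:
h(K, j) = 1/(-94 + j)
p = -1/18 (p = 1/(-94 + 76) = 1/(-18) = -1/18 ≈ -0.055556)
1/p = 1/(-1/18) = -18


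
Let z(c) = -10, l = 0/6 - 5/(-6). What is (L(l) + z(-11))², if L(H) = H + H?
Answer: 625/9 ≈ 69.444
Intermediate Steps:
l = ⅚ (l = 0*(⅙) - 5*(-⅙) = 0 + ⅚ = ⅚ ≈ 0.83333)
L(H) = 2*H
(L(l) + z(-11))² = (2*(⅚) - 10)² = (5/3 - 10)² = (-25/3)² = 625/9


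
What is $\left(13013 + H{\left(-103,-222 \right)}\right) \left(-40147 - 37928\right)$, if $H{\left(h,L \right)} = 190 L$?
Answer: $2277213525$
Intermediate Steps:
$\left(13013 + H{\left(-103,-222 \right)}\right) \left(-40147 - 37928\right) = \left(13013 + 190 \left(-222\right)\right) \left(-40147 - 37928\right) = \left(13013 - 42180\right) \left(-78075\right) = \left(-29167\right) \left(-78075\right) = 2277213525$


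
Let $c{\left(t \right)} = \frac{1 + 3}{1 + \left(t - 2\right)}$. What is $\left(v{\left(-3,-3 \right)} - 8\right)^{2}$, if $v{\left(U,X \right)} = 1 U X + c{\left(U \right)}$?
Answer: $0$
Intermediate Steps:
$c{\left(t \right)} = \frac{4}{-1 + t}$ ($c{\left(t \right)} = \frac{4}{1 + \left(-2 + t\right)} = \frac{4}{-1 + t}$)
$v{\left(U,X \right)} = \frac{4}{-1 + U} + U X$ ($v{\left(U,X \right)} = 1 U X + \frac{4}{-1 + U} = U X + \frac{4}{-1 + U} = \frac{4}{-1 + U} + U X$)
$\left(v{\left(-3,-3 \right)} - 8\right)^{2} = \left(\frac{4 - - 9 \left(-1 - 3\right)}{-1 - 3} - 8\right)^{2} = \left(\frac{4 - \left(-9\right) \left(-4\right)}{-4} - 8\right)^{2} = \left(- \frac{4 - 36}{4} - 8\right)^{2} = \left(\left(- \frac{1}{4}\right) \left(-32\right) - 8\right)^{2} = \left(8 - 8\right)^{2} = 0^{2} = 0$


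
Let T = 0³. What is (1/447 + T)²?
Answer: 1/199809 ≈ 5.0048e-6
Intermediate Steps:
T = 0
(1/447 + T)² = (1/447 + 0)² = (1/447)² = 1/199809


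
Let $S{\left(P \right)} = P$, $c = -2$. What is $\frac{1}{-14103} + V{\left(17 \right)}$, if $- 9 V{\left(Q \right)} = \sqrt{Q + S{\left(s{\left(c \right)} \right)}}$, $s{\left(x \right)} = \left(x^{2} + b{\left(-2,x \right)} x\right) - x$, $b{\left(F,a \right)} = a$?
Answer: $- \frac{1}{14103} - \frac{\sqrt{3}}{3} \approx -0.57742$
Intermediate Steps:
$s{\left(x \right)} = - x + 2 x^{2}$ ($s{\left(x \right)} = \left(x^{2} + x x\right) - x = \left(x^{2} + x^{2}\right) - x = 2 x^{2} - x = - x + 2 x^{2}$)
$V{\left(Q \right)} = - \frac{\sqrt{10 + Q}}{9}$ ($V{\left(Q \right)} = - \frac{\sqrt{Q - 2 \left(-1 + 2 \left(-2\right)\right)}}{9} = - \frac{\sqrt{Q - 2 \left(-1 - 4\right)}}{9} = - \frac{\sqrt{Q - -10}}{9} = - \frac{\sqrt{Q + 10}}{9} = - \frac{\sqrt{10 + Q}}{9}$)
$\frac{1}{-14103} + V{\left(17 \right)} = \frac{1}{-14103} - \frac{\sqrt{10 + 17}}{9} = - \frac{1}{14103} - \frac{\sqrt{27}}{9} = - \frac{1}{14103} - \frac{3 \sqrt{3}}{9} = - \frac{1}{14103} - \frac{\sqrt{3}}{3}$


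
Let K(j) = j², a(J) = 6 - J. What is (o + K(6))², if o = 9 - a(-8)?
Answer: 961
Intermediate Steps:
o = -5 (o = 9 - (6 - 1*(-8)) = 9 - (6 + 8) = 9 - 1*14 = 9 - 14 = -5)
(o + K(6))² = (-5 + 6²)² = (-5 + 36)² = 31² = 961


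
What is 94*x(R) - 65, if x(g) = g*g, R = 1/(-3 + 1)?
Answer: -83/2 ≈ -41.500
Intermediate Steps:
R = -1/2 (R = 1/(-2) = -1/2 ≈ -0.50000)
x(g) = g**2
94*x(R) - 65 = 94*(-1/2)**2 - 65 = 94*(1/4) - 65 = 47/2 - 65 = -83/2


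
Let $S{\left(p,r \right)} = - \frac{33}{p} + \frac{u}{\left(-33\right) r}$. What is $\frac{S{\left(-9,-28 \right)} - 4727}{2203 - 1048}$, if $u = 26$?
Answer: $- \frac{242463}{59290} \approx -4.0894$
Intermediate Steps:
$S{\left(p,r \right)} = - \frac{33}{p} - \frac{26}{33 r}$ ($S{\left(p,r \right)} = - \frac{33}{p} + \frac{26}{\left(-33\right) r} = - \frac{33}{p} + 26 \left(- \frac{1}{33 r}\right) = - \frac{33}{p} - \frac{26}{33 r}$)
$\frac{S{\left(-9,-28 \right)} - 4727}{2203 - 1048} = \frac{\left(- \frac{33}{-9} - \frac{26}{33 \left(-28\right)}\right) - 4727}{2203 - 1048} = \frac{\left(\left(-33\right) \left(- \frac{1}{9}\right) - - \frac{13}{462}\right) - 4727}{1155} = \left(\left(\frac{11}{3} + \frac{13}{462}\right) - 4727\right) \frac{1}{1155} = \left(\frac{569}{154} - 4727\right) \frac{1}{1155} = \left(- \frac{727389}{154}\right) \frac{1}{1155} = - \frac{242463}{59290}$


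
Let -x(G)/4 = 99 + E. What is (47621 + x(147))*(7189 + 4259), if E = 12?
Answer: 540082296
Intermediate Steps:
x(G) = -444 (x(G) = -4*(99 + 12) = -4*111 = -444)
(47621 + x(147))*(7189 + 4259) = (47621 - 444)*(7189 + 4259) = 47177*11448 = 540082296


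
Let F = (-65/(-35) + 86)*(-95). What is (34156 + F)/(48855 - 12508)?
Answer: 180667/254429 ≈ 0.71009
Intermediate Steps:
F = -58425/7 (F = (-65*(-1/35) + 86)*(-95) = (13/7 + 86)*(-95) = (615/7)*(-95) = -58425/7 ≈ -8346.4)
(34156 + F)/(48855 - 12508) = (34156 - 58425/7)/(48855 - 12508) = (180667/7)/36347 = (180667/7)*(1/36347) = 180667/254429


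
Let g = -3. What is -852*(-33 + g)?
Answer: 30672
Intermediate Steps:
-852*(-33 + g) = -852*(-33 - 3) = -852*(-36) = 30672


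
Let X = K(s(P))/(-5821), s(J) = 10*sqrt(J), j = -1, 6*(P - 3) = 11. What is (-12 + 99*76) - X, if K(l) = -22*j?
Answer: 43727374/5821 ≈ 7512.0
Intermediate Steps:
P = 29/6 (P = 3 + (1/6)*11 = 3 + 11/6 = 29/6 ≈ 4.8333)
K(l) = 22 (K(l) = -22*(-1) = 22)
X = -22/5821 (X = 22/(-5821) = 22*(-1/5821) = -22/5821 ≈ -0.0037794)
(-12 + 99*76) - X = (-12 + 99*76) - 1*(-22/5821) = (-12 + 7524) + 22/5821 = 7512 + 22/5821 = 43727374/5821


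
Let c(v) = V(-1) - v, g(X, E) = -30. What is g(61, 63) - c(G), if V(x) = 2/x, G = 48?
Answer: 20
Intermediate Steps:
c(v) = -2 - v (c(v) = 2/(-1) - v = 2*(-1) - v = -2 - v)
g(61, 63) - c(G) = -30 - (-2 - 1*48) = -30 - (-2 - 48) = -30 - 1*(-50) = -30 + 50 = 20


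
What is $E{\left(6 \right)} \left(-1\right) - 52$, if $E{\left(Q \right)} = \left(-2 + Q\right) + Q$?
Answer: $-62$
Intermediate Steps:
$E{\left(Q \right)} = -2 + 2 Q$
$E{\left(6 \right)} \left(-1\right) - 52 = \left(-2 + 2 \cdot 6\right) \left(-1\right) - 52 = \left(-2 + 12\right) \left(-1\right) - 52 = 10 \left(-1\right) - 52 = -10 - 52 = -62$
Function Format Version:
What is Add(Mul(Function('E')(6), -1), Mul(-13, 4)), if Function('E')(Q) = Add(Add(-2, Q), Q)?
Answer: -62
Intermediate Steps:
Function('E')(Q) = Add(-2, Mul(2, Q))
Add(Mul(Function('E')(6), -1), Mul(-13, 4)) = Add(Mul(Add(-2, Mul(2, 6)), -1), Mul(-13, 4)) = Add(Mul(Add(-2, 12), -1), -52) = Add(Mul(10, -1), -52) = Add(-10, -52) = -62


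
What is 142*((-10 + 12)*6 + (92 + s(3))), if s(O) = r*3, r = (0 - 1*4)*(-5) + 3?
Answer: 24566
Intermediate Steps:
r = 23 (r = (0 - 4)*(-5) + 3 = -4*(-5) + 3 = 20 + 3 = 23)
s(O) = 69 (s(O) = 23*3 = 69)
142*((-10 + 12)*6 + (92 + s(3))) = 142*((-10 + 12)*6 + (92 + 69)) = 142*(2*6 + 161) = 142*(12 + 161) = 142*173 = 24566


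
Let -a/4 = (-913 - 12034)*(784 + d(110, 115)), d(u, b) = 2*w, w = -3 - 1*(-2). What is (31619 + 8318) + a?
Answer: 40538153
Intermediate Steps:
w = -1 (w = -3 + 2 = -1)
d(u, b) = -2 (d(u, b) = 2*(-1) = -2)
a = 40498216 (a = -4*(-913 - 12034)*(784 - 2) = -(-51788)*782 = -4*(-10124554) = 40498216)
(31619 + 8318) + a = (31619 + 8318) + 40498216 = 39937 + 40498216 = 40538153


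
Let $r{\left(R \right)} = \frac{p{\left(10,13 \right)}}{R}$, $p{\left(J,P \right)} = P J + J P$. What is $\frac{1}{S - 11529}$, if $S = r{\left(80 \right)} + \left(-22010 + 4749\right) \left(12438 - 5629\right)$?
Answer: $- \frac{4}{470166699} \approx -8.5076 \cdot 10^{-9}$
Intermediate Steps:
$p{\left(J,P \right)} = 2 J P$ ($p{\left(J,P \right)} = J P + J P = 2 J P$)
$r{\left(R \right)} = \frac{260}{R}$ ($r{\left(R \right)} = \frac{2 \cdot 10 \cdot 13}{R} = \frac{260}{R}$)
$S = - \frac{470120583}{4}$ ($S = \frac{260}{80} + \left(-22010 + 4749\right) \left(12438 - 5629\right) = 260 \cdot \frac{1}{80} - 117530149 = \frac{13}{4} - 117530149 = - \frac{470120583}{4} \approx -1.1753 \cdot 10^{8}$)
$\frac{1}{S - 11529} = \frac{1}{- \frac{470120583}{4} - 11529} = \frac{1}{- \frac{470166699}{4}} = - \frac{4}{470166699}$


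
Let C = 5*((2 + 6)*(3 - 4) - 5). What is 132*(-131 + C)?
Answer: -25872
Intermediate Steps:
C = -65 (C = 5*(8*(-1) - 5) = 5*(-8 - 5) = 5*(-13) = -65)
132*(-131 + C) = 132*(-131 - 65) = 132*(-196) = -25872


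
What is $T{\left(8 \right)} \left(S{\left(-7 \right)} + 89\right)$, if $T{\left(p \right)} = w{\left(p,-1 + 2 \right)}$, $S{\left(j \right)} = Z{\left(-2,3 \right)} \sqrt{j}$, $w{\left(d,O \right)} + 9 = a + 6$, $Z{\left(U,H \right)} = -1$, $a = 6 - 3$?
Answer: $0$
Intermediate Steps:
$a = 3$ ($a = 6 - 3 = 3$)
$w{\left(d,O \right)} = 0$ ($w{\left(d,O \right)} = -9 + \left(3 + 6\right) = -9 + 9 = 0$)
$S{\left(j \right)} = - \sqrt{j}$
$T{\left(p \right)} = 0$
$T{\left(8 \right)} \left(S{\left(-7 \right)} + 89\right) = 0 \left(- \sqrt{-7} + 89\right) = 0 \left(- i \sqrt{7} + 89\right) = 0 \left(89 - i \sqrt{7}\right) = 0$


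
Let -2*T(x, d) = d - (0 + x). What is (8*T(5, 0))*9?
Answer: 180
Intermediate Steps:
T(x, d) = x/2 - d/2 (T(x, d) = -(d - (0 + x))/2 = -(d - x)/2 = x/2 - d/2)
(8*T(5, 0))*9 = (8*((½)*5 - ½*0))*9 = (8*(5/2 + 0))*9 = (8*(5/2))*9 = 20*9 = 180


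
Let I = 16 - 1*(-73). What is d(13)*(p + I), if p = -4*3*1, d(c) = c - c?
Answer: 0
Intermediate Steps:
d(c) = 0
p = -12 (p = -12*1 = -12)
I = 89 (I = 16 + 73 = 89)
d(13)*(p + I) = 0*(-12 + 89) = 0*77 = 0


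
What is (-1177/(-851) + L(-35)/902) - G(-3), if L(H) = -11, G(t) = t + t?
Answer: 514355/69782 ≈ 7.3709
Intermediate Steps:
G(t) = 2*t
(-1177/(-851) + L(-35)/902) - G(-3) = (-1177/(-851) - 11/902) - 2*(-3) = (-1177*(-1/851) - 11*1/902) - 1*(-6) = (1177/851 - 1/82) + 6 = 95663/69782 + 6 = 514355/69782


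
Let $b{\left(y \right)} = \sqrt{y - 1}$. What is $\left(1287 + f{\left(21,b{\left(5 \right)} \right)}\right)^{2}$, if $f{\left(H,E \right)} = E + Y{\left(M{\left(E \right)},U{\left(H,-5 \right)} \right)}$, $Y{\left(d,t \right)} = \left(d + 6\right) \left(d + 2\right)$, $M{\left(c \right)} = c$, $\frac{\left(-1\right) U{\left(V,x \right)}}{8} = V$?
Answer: $1745041$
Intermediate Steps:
$U{\left(V,x \right)} = - 8 V$
$b{\left(y \right)} = \sqrt{-1 + y}$
$Y{\left(d,t \right)} = \left(2 + d\right) \left(6 + d\right)$ ($Y{\left(d,t \right)} = \left(6 + d\right) \left(2 + d\right) = \left(2 + d\right) \left(6 + d\right)$)
$f{\left(H,E \right)} = 12 + E^{2} + 9 E$ ($f{\left(H,E \right)} = E + \left(12 + E^{2} + 8 E\right) = 12 + E^{2} + 9 E$)
$\left(1287 + f{\left(21,b{\left(5 \right)} \right)}\right)^{2} = \left(1287 + \left(12 + \left(\sqrt{-1 + 5}\right)^{2} + 9 \sqrt{-1 + 5}\right)\right)^{2} = \left(1287 + \left(12 + \left(\sqrt{4}\right)^{2} + 9 \sqrt{4}\right)\right)^{2} = \left(1287 + \left(12 + 2^{2} + 9 \cdot 2\right)\right)^{2} = \left(1287 + \left(12 + 4 + 18\right)\right)^{2} = \left(1287 + 34\right)^{2} = 1321^{2} = 1745041$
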